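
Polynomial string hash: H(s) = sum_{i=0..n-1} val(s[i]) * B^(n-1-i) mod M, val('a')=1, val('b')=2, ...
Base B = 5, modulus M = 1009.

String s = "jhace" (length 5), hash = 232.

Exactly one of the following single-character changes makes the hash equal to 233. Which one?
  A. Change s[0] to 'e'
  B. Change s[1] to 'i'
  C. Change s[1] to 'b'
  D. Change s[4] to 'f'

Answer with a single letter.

Option A: s[0]='j'->'e', delta=(5-10)*5^4 mod 1009 = 911, hash=232+911 mod 1009 = 134
Option B: s[1]='h'->'i', delta=(9-8)*5^3 mod 1009 = 125, hash=232+125 mod 1009 = 357
Option C: s[1]='h'->'b', delta=(2-8)*5^3 mod 1009 = 259, hash=232+259 mod 1009 = 491
Option D: s[4]='e'->'f', delta=(6-5)*5^0 mod 1009 = 1, hash=232+1 mod 1009 = 233 <-- target

Answer: D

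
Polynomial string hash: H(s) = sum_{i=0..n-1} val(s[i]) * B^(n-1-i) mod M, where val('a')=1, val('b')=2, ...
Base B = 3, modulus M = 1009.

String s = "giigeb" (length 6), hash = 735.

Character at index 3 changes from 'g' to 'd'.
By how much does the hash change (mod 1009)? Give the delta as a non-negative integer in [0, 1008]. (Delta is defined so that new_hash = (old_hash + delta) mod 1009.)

Delta formula: (val(new) - val(old)) * B^(n-1-k) mod M
  val('d') - val('g') = 4 - 7 = -3
  B^(n-1-k) = 3^2 mod 1009 = 9
  Delta = -3 * 9 mod 1009 = 982

Answer: 982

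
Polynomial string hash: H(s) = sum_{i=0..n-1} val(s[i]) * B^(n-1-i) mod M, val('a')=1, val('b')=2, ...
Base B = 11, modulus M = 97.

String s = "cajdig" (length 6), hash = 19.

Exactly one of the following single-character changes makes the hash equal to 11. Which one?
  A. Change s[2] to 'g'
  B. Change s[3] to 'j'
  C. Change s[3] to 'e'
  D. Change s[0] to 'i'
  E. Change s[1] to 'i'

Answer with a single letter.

Answer: D

Derivation:
Option A: s[2]='j'->'g', delta=(7-10)*11^3 mod 97 = 81, hash=19+81 mod 97 = 3
Option B: s[3]='d'->'j', delta=(10-4)*11^2 mod 97 = 47, hash=19+47 mod 97 = 66
Option C: s[3]='d'->'e', delta=(5-4)*11^2 mod 97 = 24, hash=19+24 mod 97 = 43
Option D: s[0]='c'->'i', delta=(9-3)*11^5 mod 97 = 89, hash=19+89 mod 97 = 11 <-- target
Option E: s[1]='a'->'i', delta=(9-1)*11^4 mod 97 = 49, hash=19+49 mod 97 = 68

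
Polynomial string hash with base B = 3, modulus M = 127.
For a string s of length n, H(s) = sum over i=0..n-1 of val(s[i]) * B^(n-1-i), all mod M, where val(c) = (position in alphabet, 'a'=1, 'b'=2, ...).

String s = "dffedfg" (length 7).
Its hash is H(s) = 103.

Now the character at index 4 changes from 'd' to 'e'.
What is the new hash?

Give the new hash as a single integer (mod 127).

Answer: 112

Derivation:
val('d') = 4, val('e') = 5
Position k = 4, exponent = n-1-k = 2
B^2 mod M = 3^2 mod 127 = 9
Delta = (5 - 4) * 9 mod 127 = 9
New hash = (103 + 9) mod 127 = 112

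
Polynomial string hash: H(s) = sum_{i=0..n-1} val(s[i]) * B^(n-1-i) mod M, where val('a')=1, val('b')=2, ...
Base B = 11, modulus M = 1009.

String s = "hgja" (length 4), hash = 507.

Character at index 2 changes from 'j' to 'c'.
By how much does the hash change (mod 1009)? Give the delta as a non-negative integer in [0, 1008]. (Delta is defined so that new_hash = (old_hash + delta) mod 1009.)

Delta formula: (val(new) - val(old)) * B^(n-1-k) mod M
  val('c') - val('j') = 3 - 10 = -7
  B^(n-1-k) = 11^1 mod 1009 = 11
  Delta = -7 * 11 mod 1009 = 932

Answer: 932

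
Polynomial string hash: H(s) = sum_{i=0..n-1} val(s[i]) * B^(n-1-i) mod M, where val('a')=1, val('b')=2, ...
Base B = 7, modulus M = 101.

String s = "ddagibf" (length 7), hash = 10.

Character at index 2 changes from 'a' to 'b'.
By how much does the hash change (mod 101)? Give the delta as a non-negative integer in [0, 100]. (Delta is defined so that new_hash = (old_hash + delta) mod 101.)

Answer: 78

Derivation:
Delta formula: (val(new) - val(old)) * B^(n-1-k) mod M
  val('b') - val('a') = 2 - 1 = 1
  B^(n-1-k) = 7^4 mod 101 = 78
  Delta = 1 * 78 mod 101 = 78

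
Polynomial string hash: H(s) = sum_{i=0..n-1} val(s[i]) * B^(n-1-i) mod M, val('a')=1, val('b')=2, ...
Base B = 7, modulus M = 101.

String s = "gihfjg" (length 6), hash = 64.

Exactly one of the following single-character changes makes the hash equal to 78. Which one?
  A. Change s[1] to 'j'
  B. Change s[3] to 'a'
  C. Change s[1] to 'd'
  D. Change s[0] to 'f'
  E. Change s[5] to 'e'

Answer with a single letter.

Answer: C

Derivation:
Option A: s[1]='i'->'j', delta=(10-9)*7^4 mod 101 = 78, hash=64+78 mod 101 = 41
Option B: s[3]='f'->'a', delta=(1-6)*7^2 mod 101 = 58, hash=64+58 mod 101 = 21
Option C: s[1]='i'->'d', delta=(4-9)*7^4 mod 101 = 14, hash=64+14 mod 101 = 78 <-- target
Option D: s[0]='g'->'f', delta=(6-7)*7^5 mod 101 = 60, hash=64+60 mod 101 = 23
Option E: s[5]='g'->'e', delta=(5-7)*7^0 mod 101 = 99, hash=64+99 mod 101 = 62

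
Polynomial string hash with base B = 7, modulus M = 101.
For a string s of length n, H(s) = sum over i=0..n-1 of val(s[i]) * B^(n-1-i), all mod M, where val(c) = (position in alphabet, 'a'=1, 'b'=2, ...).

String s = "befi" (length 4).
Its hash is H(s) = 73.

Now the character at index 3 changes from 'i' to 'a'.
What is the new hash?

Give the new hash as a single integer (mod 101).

Answer: 65

Derivation:
val('i') = 9, val('a') = 1
Position k = 3, exponent = n-1-k = 0
B^0 mod M = 7^0 mod 101 = 1
Delta = (1 - 9) * 1 mod 101 = 93
New hash = (73 + 93) mod 101 = 65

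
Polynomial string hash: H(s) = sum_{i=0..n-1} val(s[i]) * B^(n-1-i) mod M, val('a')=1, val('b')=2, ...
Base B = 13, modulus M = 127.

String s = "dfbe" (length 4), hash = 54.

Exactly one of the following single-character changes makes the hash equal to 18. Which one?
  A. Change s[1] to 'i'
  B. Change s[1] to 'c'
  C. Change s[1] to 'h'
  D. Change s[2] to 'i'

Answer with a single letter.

Option A: s[1]='f'->'i', delta=(9-6)*13^2 mod 127 = 126, hash=54+126 mod 127 = 53
Option B: s[1]='f'->'c', delta=(3-6)*13^2 mod 127 = 1, hash=54+1 mod 127 = 55
Option C: s[1]='f'->'h', delta=(8-6)*13^2 mod 127 = 84, hash=54+84 mod 127 = 11
Option D: s[2]='b'->'i', delta=(9-2)*13^1 mod 127 = 91, hash=54+91 mod 127 = 18 <-- target

Answer: D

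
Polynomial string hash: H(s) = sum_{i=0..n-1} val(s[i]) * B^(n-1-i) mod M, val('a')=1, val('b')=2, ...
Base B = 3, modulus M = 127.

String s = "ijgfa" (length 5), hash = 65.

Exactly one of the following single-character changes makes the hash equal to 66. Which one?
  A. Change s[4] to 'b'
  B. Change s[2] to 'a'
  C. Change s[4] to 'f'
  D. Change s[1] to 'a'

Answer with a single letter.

Option A: s[4]='a'->'b', delta=(2-1)*3^0 mod 127 = 1, hash=65+1 mod 127 = 66 <-- target
Option B: s[2]='g'->'a', delta=(1-7)*3^2 mod 127 = 73, hash=65+73 mod 127 = 11
Option C: s[4]='a'->'f', delta=(6-1)*3^0 mod 127 = 5, hash=65+5 mod 127 = 70
Option D: s[1]='j'->'a', delta=(1-10)*3^3 mod 127 = 11, hash=65+11 mod 127 = 76

Answer: A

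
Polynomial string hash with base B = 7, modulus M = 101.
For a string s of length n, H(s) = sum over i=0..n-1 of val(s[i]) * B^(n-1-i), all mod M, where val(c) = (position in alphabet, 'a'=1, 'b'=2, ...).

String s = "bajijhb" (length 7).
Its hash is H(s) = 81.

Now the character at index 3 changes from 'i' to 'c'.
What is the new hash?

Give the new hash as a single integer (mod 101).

val('i') = 9, val('c') = 3
Position k = 3, exponent = n-1-k = 3
B^3 mod M = 7^3 mod 101 = 40
Delta = (3 - 9) * 40 mod 101 = 63
New hash = (81 + 63) mod 101 = 43

Answer: 43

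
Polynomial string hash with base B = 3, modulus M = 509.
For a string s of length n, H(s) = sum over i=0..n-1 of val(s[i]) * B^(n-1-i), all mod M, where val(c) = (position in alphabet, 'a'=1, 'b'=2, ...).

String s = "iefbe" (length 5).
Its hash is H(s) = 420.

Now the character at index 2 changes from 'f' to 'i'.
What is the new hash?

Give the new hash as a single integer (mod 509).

Answer: 447

Derivation:
val('f') = 6, val('i') = 9
Position k = 2, exponent = n-1-k = 2
B^2 mod M = 3^2 mod 509 = 9
Delta = (9 - 6) * 9 mod 509 = 27
New hash = (420 + 27) mod 509 = 447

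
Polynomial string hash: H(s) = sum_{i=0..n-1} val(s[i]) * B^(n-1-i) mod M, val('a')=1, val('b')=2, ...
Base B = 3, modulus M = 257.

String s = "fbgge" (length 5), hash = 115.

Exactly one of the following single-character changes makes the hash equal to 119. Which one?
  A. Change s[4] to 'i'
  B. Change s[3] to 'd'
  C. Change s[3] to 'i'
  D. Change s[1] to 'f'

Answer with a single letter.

Option A: s[4]='e'->'i', delta=(9-5)*3^0 mod 257 = 4, hash=115+4 mod 257 = 119 <-- target
Option B: s[3]='g'->'d', delta=(4-7)*3^1 mod 257 = 248, hash=115+248 mod 257 = 106
Option C: s[3]='g'->'i', delta=(9-7)*3^1 mod 257 = 6, hash=115+6 mod 257 = 121
Option D: s[1]='b'->'f', delta=(6-2)*3^3 mod 257 = 108, hash=115+108 mod 257 = 223

Answer: A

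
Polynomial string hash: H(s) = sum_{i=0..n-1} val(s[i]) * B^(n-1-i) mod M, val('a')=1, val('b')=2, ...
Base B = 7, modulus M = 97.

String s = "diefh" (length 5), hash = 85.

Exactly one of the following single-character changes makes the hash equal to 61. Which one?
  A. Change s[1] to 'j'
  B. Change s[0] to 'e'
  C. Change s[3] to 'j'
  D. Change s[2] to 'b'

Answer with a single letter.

Answer: B

Derivation:
Option A: s[1]='i'->'j', delta=(10-9)*7^3 mod 97 = 52, hash=85+52 mod 97 = 40
Option B: s[0]='d'->'e', delta=(5-4)*7^4 mod 97 = 73, hash=85+73 mod 97 = 61 <-- target
Option C: s[3]='f'->'j', delta=(10-6)*7^1 mod 97 = 28, hash=85+28 mod 97 = 16
Option D: s[2]='e'->'b', delta=(2-5)*7^2 mod 97 = 47, hash=85+47 mod 97 = 35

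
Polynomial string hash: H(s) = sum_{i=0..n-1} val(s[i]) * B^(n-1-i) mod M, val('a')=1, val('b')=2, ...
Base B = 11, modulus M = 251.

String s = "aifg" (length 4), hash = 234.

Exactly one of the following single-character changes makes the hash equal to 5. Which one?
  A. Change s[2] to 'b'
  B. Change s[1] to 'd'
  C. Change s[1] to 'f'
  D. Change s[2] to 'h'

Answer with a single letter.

Answer: D

Derivation:
Option A: s[2]='f'->'b', delta=(2-6)*11^1 mod 251 = 207, hash=234+207 mod 251 = 190
Option B: s[1]='i'->'d', delta=(4-9)*11^2 mod 251 = 148, hash=234+148 mod 251 = 131
Option C: s[1]='i'->'f', delta=(6-9)*11^2 mod 251 = 139, hash=234+139 mod 251 = 122
Option D: s[2]='f'->'h', delta=(8-6)*11^1 mod 251 = 22, hash=234+22 mod 251 = 5 <-- target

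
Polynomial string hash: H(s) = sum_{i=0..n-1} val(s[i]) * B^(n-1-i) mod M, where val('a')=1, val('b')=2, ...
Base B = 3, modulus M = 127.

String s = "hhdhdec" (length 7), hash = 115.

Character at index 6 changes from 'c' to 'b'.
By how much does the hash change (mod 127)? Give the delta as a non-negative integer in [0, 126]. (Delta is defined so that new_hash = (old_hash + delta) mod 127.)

Answer: 126

Derivation:
Delta formula: (val(new) - val(old)) * B^(n-1-k) mod M
  val('b') - val('c') = 2 - 3 = -1
  B^(n-1-k) = 3^0 mod 127 = 1
  Delta = -1 * 1 mod 127 = 126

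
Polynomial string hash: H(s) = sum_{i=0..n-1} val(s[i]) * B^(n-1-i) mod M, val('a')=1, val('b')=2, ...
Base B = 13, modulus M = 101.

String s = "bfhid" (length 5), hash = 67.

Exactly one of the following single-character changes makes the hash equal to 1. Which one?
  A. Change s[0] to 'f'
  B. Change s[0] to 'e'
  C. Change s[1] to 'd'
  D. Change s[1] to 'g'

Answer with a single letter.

Answer: B

Derivation:
Option A: s[0]='b'->'f', delta=(6-2)*13^4 mod 101 = 13, hash=67+13 mod 101 = 80
Option B: s[0]='b'->'e', delta=(5-2)*13^4 mod 101 = 35, hash=67+35 mod 101 = 1 <-- target
Option C: s[1]='f'->'d', delta=(4-6)*13^3 mod 101 = 50, hash=67+50 mod 101 = 16
Option D: s[1]='f'->'g', delta=(7-6)*13^3 mod 101 = 76, hash=67+76 mod 101 = 42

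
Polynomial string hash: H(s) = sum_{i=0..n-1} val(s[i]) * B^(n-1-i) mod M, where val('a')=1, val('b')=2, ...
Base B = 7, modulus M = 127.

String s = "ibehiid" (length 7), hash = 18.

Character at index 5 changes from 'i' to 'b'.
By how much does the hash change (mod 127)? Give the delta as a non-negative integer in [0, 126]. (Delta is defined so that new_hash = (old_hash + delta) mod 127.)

Answer: 78

Derivation:
Delta formula: (val(new) - val(old)) * B^(n-1-k) mod M
  val('b') - val('i') = 2 - 9 = -7
  B^(n-1-k) = 7^1 mod 127 = 7
  Delta = -7 * 7 mod 127 = 78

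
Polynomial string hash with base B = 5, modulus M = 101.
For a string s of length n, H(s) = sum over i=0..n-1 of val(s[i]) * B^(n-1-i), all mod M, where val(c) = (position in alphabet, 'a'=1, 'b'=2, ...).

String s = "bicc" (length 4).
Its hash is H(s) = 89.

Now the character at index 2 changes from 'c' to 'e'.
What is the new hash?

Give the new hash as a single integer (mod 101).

val('c') = 3, val('e') = 5
Position k = 2, exponent = n-1-k = 1
B^1 mod M = 5^1 mod 101 = 5
Delta = (5 - 3) * 5 mod 101 = 10
New hash = (89 + 10) mod 101 = 99

Answer: 99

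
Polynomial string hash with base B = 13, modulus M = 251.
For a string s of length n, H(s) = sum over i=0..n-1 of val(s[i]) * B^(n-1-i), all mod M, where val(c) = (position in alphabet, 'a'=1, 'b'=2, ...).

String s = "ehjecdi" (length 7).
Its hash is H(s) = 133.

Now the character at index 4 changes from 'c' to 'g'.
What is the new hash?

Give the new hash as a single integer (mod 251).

Answer: 56

Derivation:
val('c') = 3, val('g') = 7
Position k = 4, exponent = n-1-k = 2
B^2 mod M = 13^2 mod 251 = 169
Delta = (7 - 3) * 169 mod 251 = 174
New hash = (133 + 174) mod 251 = 56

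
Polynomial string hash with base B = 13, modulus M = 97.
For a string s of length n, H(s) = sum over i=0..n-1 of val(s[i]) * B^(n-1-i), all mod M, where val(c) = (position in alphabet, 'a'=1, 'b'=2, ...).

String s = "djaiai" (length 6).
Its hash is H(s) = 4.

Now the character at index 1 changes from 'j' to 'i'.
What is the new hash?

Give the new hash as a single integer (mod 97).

Answer: 58

Derivation:
val('j') = 10, val('i') = 9
Position k = 1, exponent = n-1-k = 4
B^4 mod M = 13^4 mod 97 = 43
Delta = (9 - 10) * 43 mod 97 = 54
New hash = (4 + 54) mod 97 = 58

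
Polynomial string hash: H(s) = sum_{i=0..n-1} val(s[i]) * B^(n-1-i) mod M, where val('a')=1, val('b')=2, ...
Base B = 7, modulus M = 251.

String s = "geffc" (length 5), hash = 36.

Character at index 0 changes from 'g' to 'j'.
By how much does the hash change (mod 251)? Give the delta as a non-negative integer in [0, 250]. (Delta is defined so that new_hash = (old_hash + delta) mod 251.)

Answer: 175

Derivation:
Delta formula: (val(new) - val(old)) * B^(n-1-k) mod M
  val('j') - val('g') = 10 - 7 = 3
  B^(n-1-k) = 7^4 mod 251 = 142
  Delta = 3 * 142 mod 251 = 175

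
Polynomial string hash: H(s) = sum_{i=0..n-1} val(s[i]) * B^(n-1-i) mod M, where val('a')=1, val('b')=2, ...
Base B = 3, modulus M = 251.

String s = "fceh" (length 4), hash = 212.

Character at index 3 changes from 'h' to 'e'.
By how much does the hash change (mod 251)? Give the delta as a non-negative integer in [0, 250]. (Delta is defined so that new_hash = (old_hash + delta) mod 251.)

Delta formula: (val(new) - val(old)) * B^(n-1-k) mod M
  val('e') - val('h') = 5 - 8 = -3
  B^(n-1-k) = 3^0 mod 251 = 1
  Delta = -3 * 1 mod 251 = 248

Answer: 248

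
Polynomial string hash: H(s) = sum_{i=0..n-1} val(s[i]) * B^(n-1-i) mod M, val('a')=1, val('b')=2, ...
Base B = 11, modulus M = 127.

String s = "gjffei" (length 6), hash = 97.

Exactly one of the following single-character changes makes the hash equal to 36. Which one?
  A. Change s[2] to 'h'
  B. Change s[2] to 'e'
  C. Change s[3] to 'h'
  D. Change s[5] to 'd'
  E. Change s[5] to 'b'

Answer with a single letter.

Answer: B

Derivation:
Option A: s[2]='f'->'h', delta=(8-6)*11^3 mod 127 = 122, hash=97+122 mod 127 = 92
Option B: s[2]='f'->'e', delta=(5-6)*11^3 mod 127 = 66, hash=97+66 mod 127 = 36 <-- target
Option C: s[3]='f'->'h', delta=(8-6)*11^2 mod 127 = 115, hash=97+115 mod 127 = 85
Option D: s[5]='i'->'d', delta=(4-9)*11^0 mod 127 = 122, hash=97+122 mod 127 = 92
Option E: s[5]='i'->'b', delta=(2-9)*11^0 mod 127 = 120, hash=97+120 mod 127 = 90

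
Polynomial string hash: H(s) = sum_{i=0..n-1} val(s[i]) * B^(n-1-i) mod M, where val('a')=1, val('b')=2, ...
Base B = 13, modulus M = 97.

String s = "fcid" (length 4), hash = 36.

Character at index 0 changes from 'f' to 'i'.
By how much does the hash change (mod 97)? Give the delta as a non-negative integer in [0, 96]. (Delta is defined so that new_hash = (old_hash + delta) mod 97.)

Answer: 92

Derivation:
Delta formula: (val(new) - val(old)) * B^(n-1-k) mod M
  val('i') - val('f') = 9 - 6 = 3
  B^(n-1-k) = 13^3 mod 97 = 63
  Delta = 3 * 63 mod 97 = 92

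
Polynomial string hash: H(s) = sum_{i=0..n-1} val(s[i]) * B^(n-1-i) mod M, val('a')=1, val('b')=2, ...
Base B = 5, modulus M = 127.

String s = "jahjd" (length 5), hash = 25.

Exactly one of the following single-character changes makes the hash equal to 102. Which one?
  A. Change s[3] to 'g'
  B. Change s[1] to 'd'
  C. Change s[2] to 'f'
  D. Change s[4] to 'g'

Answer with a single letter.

Option A: s[3]='j'->'g', delta=(7-10)*5^1 mod 127 = 112, hash=25+112 mod 127 = 10
Option B: s[1]='a'->'d', delta=(4-1)*5^3 mod 127 = 121, hash=25+121 mod 127 = 19
Option C: s[2]='h'->'f', delta=(6-8)*5^2 mod 127 = 77, hash=25+77 mod 127 = 102 <-- target
Option D: s[4]='d'->'g', delta=(7-4)*5^0 mod 127 = 3, hash=25+3 mod 127 = 28

Answer: C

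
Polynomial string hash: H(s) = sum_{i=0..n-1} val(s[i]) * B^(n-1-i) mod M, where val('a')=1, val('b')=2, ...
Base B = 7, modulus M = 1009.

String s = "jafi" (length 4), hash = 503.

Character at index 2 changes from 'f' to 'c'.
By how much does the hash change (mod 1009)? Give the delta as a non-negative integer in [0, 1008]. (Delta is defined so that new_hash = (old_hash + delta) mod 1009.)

Answer: 988

Derivation:
Delta formula: (val(new) - val(old)) * B^(n-1-k) mod M
  val('c') - val('f') = 3 - 6 = -3
  B^(n-1-k) = 7^1 mod 1009 = 7
  Delta = -3 * 7 mod 1009 = 988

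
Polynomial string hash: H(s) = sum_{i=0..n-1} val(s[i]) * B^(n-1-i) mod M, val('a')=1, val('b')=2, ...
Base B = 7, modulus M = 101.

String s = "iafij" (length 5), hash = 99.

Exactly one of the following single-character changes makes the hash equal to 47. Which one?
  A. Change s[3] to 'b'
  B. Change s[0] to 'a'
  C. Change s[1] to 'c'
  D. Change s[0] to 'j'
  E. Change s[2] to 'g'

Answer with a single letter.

Answer: E

Derivation:
Option A: s[3]='i'->'b', delta=(2-9)*7^1 mod 101 = 52, hash=99+52 mod 101 = 50
Option B: s[0]='i'->'a', delta=(1-9)*7^4 mod 101 = 83, hash=99+83 mod 101 = 81
Option C: s[1]='a'->'c', delta=(3-1)*7^3 mod 101 = 80, hash=99+80 mod 101 = 78
Option D: s[0]='i'->'j', delta=(10-9)*7^4 mod 101 = 78, hash=99+78 mod 101 = 76
Option E: s[2]='f'->'g', delta=(7-6)*7^2 mod 101 = 49, hash=99+49 mod 101 = 47 <-- target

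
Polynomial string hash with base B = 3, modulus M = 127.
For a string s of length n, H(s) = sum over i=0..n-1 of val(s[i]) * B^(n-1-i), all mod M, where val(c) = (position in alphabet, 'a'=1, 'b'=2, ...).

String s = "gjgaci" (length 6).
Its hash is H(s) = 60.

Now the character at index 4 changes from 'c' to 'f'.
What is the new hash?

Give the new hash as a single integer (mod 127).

val('c') = 3, val('f') = 6
Position k = 4, exponent = n-1-k = 1
B^1 mod M = 3^1 mod 127 = 3
Delta = (6 - 3) * 3 mod 127 = 9
New hash = (60 + 9) mod 127 = 69

Answer: 69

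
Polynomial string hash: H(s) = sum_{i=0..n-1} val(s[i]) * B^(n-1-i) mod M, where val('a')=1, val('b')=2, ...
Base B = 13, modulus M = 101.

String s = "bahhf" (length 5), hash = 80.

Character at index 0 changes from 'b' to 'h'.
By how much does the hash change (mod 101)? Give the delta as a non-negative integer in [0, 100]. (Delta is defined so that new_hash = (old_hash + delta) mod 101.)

Delta formula: (val(new) - val(old)) * B^(n-1-k) mod M
  val('h') - val('b') = 8 - 2 = 6
  B^(n-1-k) = 13^4 mod 101 = 79
  Delta = 6 * 79 mod 101 = 70

Answer: 70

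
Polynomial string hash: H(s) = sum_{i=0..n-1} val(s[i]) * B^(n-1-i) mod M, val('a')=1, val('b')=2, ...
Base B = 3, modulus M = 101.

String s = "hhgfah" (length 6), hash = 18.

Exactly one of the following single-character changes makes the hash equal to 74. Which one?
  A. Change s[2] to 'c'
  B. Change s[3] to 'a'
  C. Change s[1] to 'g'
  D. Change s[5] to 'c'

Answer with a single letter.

Answer: B

Derivation:
Option A: s[2]='g'->'c', delta=(3-7)*3^3 mod 101 = 94, hash=18+94 mod 101 = 11
Option B: s[3]='f'->'a', delta=(1-6)*3^2 mod 101 = 56, hash=18+56 mod 101 = 74 <-- target
Option C: s[1]='h'->'g', delta=(7-8)*3^4 mod 101 = 20, hash=18+20 mod 101 = 38
Option D: s[5]='h'->'c', delta=(3-8)*3^0 mod 101 = 96, hash=18+96 mod 101 = 13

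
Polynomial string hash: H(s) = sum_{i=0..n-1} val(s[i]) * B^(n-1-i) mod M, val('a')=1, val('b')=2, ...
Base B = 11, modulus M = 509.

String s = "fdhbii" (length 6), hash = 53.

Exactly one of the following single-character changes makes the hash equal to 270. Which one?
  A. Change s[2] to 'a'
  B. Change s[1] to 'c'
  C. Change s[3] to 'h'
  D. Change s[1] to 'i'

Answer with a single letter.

Answer: C

Derivation:
Option A: s[2]='h'->'a', delta=(1-8)*11^3 mod 509 = 354, hash=53+354 mod 509 = 407
Option B: s[1]='d'->'c', delta=(3-4)*11^4 mod 509 = 120, hash=53+120 mod 509 = 173
Option C: s[3]='b'->'h', delta=(8-2)*11^2 mod 509 = 217, hash=53+217 mod 509 = 270 <-- target
Option D: s[1]='d'->'i', delta=(9-4)*11^4 mod 509 = 418, hash=53+418 mod 509 = 471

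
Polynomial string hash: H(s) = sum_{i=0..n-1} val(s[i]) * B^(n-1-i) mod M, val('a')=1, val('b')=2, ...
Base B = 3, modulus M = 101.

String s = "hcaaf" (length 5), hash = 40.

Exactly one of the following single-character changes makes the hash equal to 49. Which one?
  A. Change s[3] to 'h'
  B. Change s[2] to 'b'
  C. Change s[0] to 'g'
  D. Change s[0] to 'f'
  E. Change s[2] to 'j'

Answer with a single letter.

Option A: s[3]='a'->'h', delta=(8-1)*3^1 mod 101 = 21, hash=40+21 mod 101 = 61
Option B: s[2]='a'->'b', delta=(2-1)*3^2 mod 101 = 9, hash=40+9 mod 101 = 49 <-- target
Option C: s[0]='h'->'g', delta=(7-8)*3^4 mod 101 = 20, hash=40+20 mod 101 = 60
Option D: s[0]='h'->'f', delta=(6-8)*3^4 mod 101 = 40, hash=40+40 mod 101 = 80
Option E: s[2]='a'->'j', delta=(10-1)*3^2 mod 101 = 81, hash=40+81 mod 101 = 20

Answer: B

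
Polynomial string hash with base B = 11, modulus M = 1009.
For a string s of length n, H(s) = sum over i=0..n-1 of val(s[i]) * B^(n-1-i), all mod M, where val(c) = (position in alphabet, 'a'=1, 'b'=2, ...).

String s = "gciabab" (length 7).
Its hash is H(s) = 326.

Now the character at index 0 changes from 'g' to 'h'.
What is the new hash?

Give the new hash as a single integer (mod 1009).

val('g') = 7, val('h') = 8
Position k = 0, exponent = n-1-k = 6
B^6 mod M = 11^6 mod 1009 = 766
Delta = (8 - 7) * 766 mod 1009 = 766
New hash = (326 + 766) mod 1009 = 83

Answer: 83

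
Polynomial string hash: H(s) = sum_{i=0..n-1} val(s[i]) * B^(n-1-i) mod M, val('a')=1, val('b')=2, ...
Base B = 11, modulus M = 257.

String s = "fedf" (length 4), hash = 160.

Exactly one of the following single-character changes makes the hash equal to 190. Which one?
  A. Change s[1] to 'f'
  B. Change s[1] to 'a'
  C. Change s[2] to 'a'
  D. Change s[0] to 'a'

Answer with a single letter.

Option A: s[1]='e'->'f', delta=(6-5)*11^2 mod 257 = 121, hash=160+121 mod 257 = 24
Option B: s[1]='e'->'a', delta=(1-5)*11^2 mod 257 = 30, hash=160+30 mod 257 = 190 <-- target
Option C: s[2]='d'->'a', delta=(1-4)*11^1 mod 257 = 224, hash=160+224 mod 257 = 127
Option D: s[0]='f'->'a', delta=(1-6)*11^3 mod 257 = 27, hash=160+27 mod 257 = 187

Answer: B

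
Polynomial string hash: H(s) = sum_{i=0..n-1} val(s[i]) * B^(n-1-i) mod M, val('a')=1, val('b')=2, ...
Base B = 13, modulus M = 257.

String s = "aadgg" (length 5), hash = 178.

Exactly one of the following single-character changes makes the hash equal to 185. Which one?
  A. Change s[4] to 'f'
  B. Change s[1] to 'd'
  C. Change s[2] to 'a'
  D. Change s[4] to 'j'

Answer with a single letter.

Answer: C

Derivation:
Option A: s[4]='g'->'f', delta=(6-7)*13^0 mod 257 = 256, hash=178+256 mod 257 = 177
Option B: s[1]='a'->'d', delta=(4-1)*13^3 mod 257 = 166, hash=178+166 mod 257 = 87
Option C: s[2]='d'->'a', delta=(1-4)*13^2 mod 257 = 7, hash=178+7 mod 257 = 185 <-- target
Option D: s[4]='g'->'j', delta=(10-7)*13^0 mod 257 = 3, hash=178+3 mod 257 = 181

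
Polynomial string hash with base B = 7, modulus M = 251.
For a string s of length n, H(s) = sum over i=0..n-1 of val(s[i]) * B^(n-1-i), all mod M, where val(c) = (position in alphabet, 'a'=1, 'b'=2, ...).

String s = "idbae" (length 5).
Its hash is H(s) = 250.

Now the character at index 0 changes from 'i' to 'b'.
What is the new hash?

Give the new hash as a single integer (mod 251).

Answer: 9

Derivation:
val('i') = 9, val('b') = 2
Position k = 0, exponent = n-1-k = 4
B^4 mod M = 7^4 mod 251 = 142
Delta = (2 - 9) * 142 mod 251 = 10
New hash = (250 + 10) mod 251 = 9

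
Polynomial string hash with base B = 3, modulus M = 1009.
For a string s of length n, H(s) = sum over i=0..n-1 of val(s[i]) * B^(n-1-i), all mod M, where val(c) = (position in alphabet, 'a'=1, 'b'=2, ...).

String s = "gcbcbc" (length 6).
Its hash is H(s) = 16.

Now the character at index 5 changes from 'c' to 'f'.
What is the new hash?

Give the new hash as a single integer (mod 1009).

Answer: 19

Derivation:
val('c') = 3, val('f') = 6
Position k = 5, exponent = n-1-k = 0
B^0 mod M = 3^0 mod 1009 = 1
Delta = (6 - 3) * 1 mod 1009 = 3
New hash = (16 + 3) mod 1009 = 19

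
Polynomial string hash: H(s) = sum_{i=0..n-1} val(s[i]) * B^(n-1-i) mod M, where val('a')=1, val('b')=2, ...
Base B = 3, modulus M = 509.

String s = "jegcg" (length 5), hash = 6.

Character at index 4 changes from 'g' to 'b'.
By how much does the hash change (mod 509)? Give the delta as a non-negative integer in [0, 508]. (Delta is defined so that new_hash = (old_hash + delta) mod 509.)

Delta formula: (val(new) - val(old)) * B^(n-1-k) mod M
  val('b') - val('g') = 2 - 7 = -5
  B^(n-1-k) = 3^0 mod 509 = 1
  Delta = -5 * 1 mod 509 = 504

Answer: 504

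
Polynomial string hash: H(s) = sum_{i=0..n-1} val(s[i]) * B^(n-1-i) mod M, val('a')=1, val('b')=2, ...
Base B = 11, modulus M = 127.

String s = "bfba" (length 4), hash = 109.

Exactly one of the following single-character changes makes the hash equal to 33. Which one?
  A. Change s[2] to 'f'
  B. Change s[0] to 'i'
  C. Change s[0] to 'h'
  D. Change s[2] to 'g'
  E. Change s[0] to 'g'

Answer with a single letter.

Option A: s[2]='b'->'f', delta=(6-2)*11^1 mod 127 = 44, hash=109+44 mod 127 = 26
Option B: s[0]='b'->'i', delta=(9-2)*11^3 mod 127 = 46, hash=109+46 mod 127 = 28
Option C: s[0]='b'->'h', delta=(8-2)*11^3 mod 127 = 112, hash=109+112 mod 127 = 94
Option D: s[2]='b'->'g', delta=(7-2)*11^1 mod 127 = 55, hash=109+55 mod 127 = 37
Option E: s[0]='b'->'g', delta=(7-2)*11^3 mod 127 = 51, hash=109+51 mod 127 = 33 <-- target

Answer: E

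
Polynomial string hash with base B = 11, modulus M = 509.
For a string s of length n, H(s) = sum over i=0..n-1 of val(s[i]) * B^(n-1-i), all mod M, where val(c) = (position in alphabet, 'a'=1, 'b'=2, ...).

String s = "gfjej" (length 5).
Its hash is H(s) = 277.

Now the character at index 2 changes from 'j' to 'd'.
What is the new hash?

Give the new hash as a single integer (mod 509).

Answer: 60

Derivation:
val('j') = 10, val('d') = 4
Position k = 2, exponent = n-1-k = 2
B^2 mod M = 11^2 mod 509 = 121
Delta = (4 - 10) * 121 mod 509 = 292
New hash = (277 + 292) mod 509 = 60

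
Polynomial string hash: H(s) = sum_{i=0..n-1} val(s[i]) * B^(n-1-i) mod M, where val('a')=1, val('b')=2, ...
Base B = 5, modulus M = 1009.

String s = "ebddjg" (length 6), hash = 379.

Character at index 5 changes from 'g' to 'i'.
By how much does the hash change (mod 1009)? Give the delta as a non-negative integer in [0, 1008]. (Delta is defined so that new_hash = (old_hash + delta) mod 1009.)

Answer: 2

Derivation:
Delta formula: (val(new) - val(old)) * B^(n-1-k) mod M
  val('i') - val('g') = 9 - 7 = 2
  B^(n-1-k) = 5^0 mod 1009 = 1
  Delta = 2 * 1 mod 1009 = 2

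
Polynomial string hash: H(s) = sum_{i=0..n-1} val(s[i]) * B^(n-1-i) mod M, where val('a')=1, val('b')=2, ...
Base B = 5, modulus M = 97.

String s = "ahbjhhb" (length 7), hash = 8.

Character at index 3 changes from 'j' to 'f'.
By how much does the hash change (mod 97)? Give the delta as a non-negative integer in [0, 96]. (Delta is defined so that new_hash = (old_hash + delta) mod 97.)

Delta formula: (val(new) - val(old)) * B^(n-1-k) mod M
  val('f') - val('j') = 6 - 10 = -4
  B^(n-1-k) = 5^3 mod 97 = 28
  Delta = -4 * 28 mod 97 = 82

Answer: 82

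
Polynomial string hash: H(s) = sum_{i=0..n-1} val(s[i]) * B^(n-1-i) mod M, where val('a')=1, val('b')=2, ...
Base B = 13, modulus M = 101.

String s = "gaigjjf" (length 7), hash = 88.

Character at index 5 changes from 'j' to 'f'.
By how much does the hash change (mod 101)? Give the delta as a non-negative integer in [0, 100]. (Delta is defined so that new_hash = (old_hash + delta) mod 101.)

Answer: 49

Derivation:
Delta formula: (val(new) - val(old)) * B^(n-1-k) mod M
  val('f') - val('j') = 6 - 10 = -4
  B^(n-1-k) = 13^1 mod 101 = 13
  Delta = -4 * 13 mod 101 = 49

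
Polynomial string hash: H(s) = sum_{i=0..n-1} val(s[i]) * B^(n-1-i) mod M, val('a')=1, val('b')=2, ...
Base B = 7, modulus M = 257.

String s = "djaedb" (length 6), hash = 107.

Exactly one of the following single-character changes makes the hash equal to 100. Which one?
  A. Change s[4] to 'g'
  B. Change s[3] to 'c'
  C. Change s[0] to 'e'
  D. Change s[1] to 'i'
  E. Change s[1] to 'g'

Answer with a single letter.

Answer: E

Derivation:
Option A: s[4]='d'->'g', delta=(7-4)*7^1 mod 257 = 21, hash=107+21 mod 257 = 128
Option B: s[3]='e'->'c', delta=(3-5)*7^2 mod 257 = 159, hash=107+159 mod 257 = 9
Option C: s[0]='d'->'e', delta=(5-4)*7^5 mod 257 = 102, hash=107+102 mod 257 = 209
Option D: s[1]='j'->'i', delta=(9-10)*7^4 mod 257 = 169, hash=107+169 mod 257 = 19
Option E: s[1]='j'->'g', delta=(7-10)*7^4 mod 257 = 250, hash=107+250 mod 257 = 100 <-- target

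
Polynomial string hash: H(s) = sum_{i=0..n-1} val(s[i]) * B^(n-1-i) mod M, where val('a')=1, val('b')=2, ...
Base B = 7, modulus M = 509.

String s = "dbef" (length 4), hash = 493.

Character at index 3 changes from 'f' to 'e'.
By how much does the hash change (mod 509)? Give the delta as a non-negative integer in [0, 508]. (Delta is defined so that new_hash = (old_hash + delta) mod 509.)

Delta formula: (val(new) - val(old)) * B^(n-1-k) mod M
  val('e') - val('f') = 5 - 6 = -1
  B^(n-1-k) = 7^0 mod 509 = 1
  Delta = -1 * 1 mod 509 = 508

Answer: 508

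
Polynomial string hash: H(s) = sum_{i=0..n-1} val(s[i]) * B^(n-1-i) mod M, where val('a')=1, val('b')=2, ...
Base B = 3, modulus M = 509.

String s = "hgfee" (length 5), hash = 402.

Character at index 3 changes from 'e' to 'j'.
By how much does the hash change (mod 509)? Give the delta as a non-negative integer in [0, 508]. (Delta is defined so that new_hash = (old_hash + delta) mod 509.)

Delta formula: (val(new) - val(old)) * B^(n-1-k) mod M
  val('j') - val('e') = 10 - 5 = 5
  B^(n-1-k) = 3^1 mod 509 = 3
  Delta = 5 * 3 mod 509 = 15

Answer: 15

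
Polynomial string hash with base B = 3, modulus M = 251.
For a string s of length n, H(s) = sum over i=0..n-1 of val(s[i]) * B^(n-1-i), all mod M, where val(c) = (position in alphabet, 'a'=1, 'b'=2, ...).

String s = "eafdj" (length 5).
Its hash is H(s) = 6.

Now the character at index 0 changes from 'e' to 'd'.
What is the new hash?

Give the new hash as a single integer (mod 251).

val('e') = 5, val('d') = 4
Position k = 0, exponent = n-1-k = 4
B^4 mod M = 3^4 mod 251 = 81
Delta = (4 - 5) * 81 mod 251 = 170
New hash = (6 + 170) mod 251 = 176

Answer: 176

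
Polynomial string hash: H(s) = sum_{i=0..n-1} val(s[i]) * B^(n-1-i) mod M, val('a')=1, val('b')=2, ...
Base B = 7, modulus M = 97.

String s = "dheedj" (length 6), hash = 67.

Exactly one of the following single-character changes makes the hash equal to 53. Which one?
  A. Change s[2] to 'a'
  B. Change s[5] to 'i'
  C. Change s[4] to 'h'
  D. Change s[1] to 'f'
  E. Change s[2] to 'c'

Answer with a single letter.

Option A: s[2]='e'->'a', delta=(1-5)*7^3 mod 97 = 83, hash=67+83 mod 97 = 53 <-- target
Option B: s[5]='j'->'i', delta=(9-10)*7^0 mod 97 = 96, hash=67+96 mod 97 = 66
Option C: s[4]='d'->'h', delta=(8-4)*7^1 mod 97 = 28, hash=67+28 mod 97 = 95
Option D: s[1]='h'->'f', delta=(6-8)*7^4 mod 97 = 48, hash=67+48 mod 97 = 18
Option E: s[2]='e'->'c', delta=(3-5)*7^3 mod 97 = 90, hash=67+90 mod 97 = 60

Answer: A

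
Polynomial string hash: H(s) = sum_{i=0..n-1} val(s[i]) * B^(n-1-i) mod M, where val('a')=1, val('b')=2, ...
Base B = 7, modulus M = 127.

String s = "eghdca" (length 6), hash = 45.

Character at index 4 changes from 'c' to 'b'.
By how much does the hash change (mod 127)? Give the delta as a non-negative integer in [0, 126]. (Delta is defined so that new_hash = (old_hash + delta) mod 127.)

Answer: 120

Derivation:
Delta formula: (val(new) - val(old)) * B^(n-1-k) mod M
  val('b') - val('c') = 2 - 3 = -1
  B^(n-1-k) = 7^1 mod 127 = 7
  Delta = -1 * 7 mod 127 = 120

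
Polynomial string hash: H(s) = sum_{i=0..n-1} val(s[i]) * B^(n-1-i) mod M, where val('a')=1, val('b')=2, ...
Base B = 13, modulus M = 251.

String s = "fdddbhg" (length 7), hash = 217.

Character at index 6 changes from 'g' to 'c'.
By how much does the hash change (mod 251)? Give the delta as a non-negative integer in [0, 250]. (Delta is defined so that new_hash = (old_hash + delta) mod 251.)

Answer: 247

Derivation:
Delta formula: (val(new) - val(old)) * B^(n-1-k) mod M
  val('c') - val('g') = 3 - 7 = -4
  B^(n-1-k) = 13^0 mod 251 = 1
  Delta = -4 * 1 mod 251 = 247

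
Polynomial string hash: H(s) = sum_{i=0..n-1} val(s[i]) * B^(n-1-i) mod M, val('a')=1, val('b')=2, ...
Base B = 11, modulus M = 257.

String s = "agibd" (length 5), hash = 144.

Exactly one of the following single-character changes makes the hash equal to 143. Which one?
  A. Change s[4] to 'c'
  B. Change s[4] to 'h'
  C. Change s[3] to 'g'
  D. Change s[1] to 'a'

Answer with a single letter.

Answer: A

Derivation:
Option A: s[4]='d'->'c', delta=(3-4)*11^0 mod 257 = 256, hash=144+256 mod 257 = 143 <-- target
Option B: s[4]='d'->'h', delta=(8-4)*11^0 mod 257 = 4, hash=144+4 mod 257 = 148
Option C: s[3]='b'->'g', delta=(7-2)*11^1 mod 257 = 55, hash=144+55 mod 257 = 199
Option D: s[1]='g'->'a', delta=(1-7)*11^3 mod 257 = 238, hash=144+238 mod 257 = 125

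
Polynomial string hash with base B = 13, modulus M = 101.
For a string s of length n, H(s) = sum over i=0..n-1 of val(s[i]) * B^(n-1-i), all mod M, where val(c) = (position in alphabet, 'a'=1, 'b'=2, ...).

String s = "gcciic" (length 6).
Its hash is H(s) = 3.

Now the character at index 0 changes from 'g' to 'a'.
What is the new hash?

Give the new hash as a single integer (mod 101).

Answer: 2

Derivation:
val('g') = 7, val('a') = 1
Position k = 0, exponent = n-1-k = 5
B^5 mod M = 13^5 mod 101 = 17
Delta = (1 - 7) * 17 mod 101 = 100
New hash = (3 + 100) mod 101 = 2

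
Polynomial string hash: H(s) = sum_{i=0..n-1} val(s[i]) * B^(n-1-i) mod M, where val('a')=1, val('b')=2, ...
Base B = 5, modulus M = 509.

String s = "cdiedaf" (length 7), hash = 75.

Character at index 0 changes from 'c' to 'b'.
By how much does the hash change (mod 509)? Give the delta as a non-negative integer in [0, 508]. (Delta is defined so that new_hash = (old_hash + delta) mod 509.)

Delta formula: (val(new) - val(old)) * B^(n-1-k) mod M
  val('b') - val('c') = 2 - 3 = -1
  B^(n-1-k) = 5^6 mod 509 = 355
  Delta = -1 * 355 mod 509 = 154

Answer: 154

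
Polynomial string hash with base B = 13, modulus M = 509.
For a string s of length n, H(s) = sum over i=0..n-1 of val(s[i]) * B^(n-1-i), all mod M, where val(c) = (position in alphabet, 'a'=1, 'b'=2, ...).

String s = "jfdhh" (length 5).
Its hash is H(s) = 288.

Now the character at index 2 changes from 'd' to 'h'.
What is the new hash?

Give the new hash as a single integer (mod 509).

val('d') = 4, val('h') = 8
Position k = 2, exponent = n-1-k = 2
B^2 mod M = 13^2 mod 509 = 169
Delta = (8 - 4) * 169 mod 509 = 167
New hash = (288 + 167) mod 509 = 455

Answer: 455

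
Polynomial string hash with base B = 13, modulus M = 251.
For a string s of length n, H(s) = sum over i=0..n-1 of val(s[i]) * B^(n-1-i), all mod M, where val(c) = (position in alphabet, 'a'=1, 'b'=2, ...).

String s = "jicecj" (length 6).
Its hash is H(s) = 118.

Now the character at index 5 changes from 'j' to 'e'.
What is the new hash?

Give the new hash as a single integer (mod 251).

val('j') = 10, val('e') = 5
Position k = 5, exponent = n-1-k = 0
B^0 mod M = 13^0 mod 251 = 1
Delta = (5 - 10) * 1 mod 251 = 246
New hash = (118 + 246) mod 251 = 113

Answer: 113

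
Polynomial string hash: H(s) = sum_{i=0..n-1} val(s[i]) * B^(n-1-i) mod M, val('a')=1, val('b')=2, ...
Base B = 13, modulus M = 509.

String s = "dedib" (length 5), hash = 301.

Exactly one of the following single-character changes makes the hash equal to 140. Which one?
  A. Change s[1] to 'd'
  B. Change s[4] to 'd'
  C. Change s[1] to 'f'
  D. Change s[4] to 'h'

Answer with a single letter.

Answer: A

Derivation:
Option A: s[1]='e'->'d', delta=(4-5)*13^3 mod 509 = 348, hash=301+348 mod 509 = 140 <-- target
Option B: s[4]='b'->'d', delta=(4-2)*13^0 mod 509 = 2, hash=301+2 mod 509 = 303
Option C: s[1]='e'->'f', delta=(6-5)*13^3 mod 509 = 161, hash=301+161 mod 509 = 462
Option D: s[4]='b'->'h', delta=(8-2)*13^0 mod 509 = 6, hash=301+6 mod 509 = 307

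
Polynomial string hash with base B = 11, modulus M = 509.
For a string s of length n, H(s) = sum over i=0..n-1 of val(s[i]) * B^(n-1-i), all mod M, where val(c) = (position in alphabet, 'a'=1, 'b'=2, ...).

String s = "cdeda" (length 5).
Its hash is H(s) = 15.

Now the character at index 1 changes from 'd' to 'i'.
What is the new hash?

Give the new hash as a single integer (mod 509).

val('d') = 4, val('i') = 9
Position k = 1, exponent = n-1-k = 3
B^3 mod M = 11^3 mod 509 = 313
Delta = (9 - 4) * 313 mod 509 = 38
New hash = (15 + 38) mod 509 = 53

Answer: 53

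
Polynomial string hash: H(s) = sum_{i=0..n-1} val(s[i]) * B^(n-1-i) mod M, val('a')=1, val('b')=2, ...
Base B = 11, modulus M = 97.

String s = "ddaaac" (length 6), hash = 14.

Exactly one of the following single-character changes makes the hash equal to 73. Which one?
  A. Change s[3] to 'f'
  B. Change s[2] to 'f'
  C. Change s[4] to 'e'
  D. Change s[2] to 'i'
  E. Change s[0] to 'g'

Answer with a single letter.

Answer: B

Derivation:
Option A: s[3]='a'->'f', delta=(6-1)*11^2 mod 97 = 23, hash=14+23 mod 97 = 37
Option B: s[2]='a'->'f', delta=(6-1)*11^3 mod 97 = 59, hash=14+59 mod 97 = 73 <-- target
Option C: s[4]='a'->'e', delta=(5-1)*11^1 mod 97 = 44, hash=14+44 mod 97 = 58
Option D: s[2]='a'->'i', delta=(9-1)*11^3 mod 97 = 75, hash=14+75 mod 97 = 89
Option E: s[0]='d'->'g', delta=(7-4)*11^5 mod 97 = 93, hash=14+93 mod 97 = 10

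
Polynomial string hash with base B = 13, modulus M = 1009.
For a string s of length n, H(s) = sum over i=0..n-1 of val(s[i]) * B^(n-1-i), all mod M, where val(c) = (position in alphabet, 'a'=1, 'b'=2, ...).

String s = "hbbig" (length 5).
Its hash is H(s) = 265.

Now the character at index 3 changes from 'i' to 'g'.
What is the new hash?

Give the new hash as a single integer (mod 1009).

val('i') = 9, val('g') = 7
Position k = 3, exponent = n-1-k = 1
B^1 mod M = 13^1 mod 1009 = 13
Delta = (7 - 9) * 13 mod 1009 = 983
New hash = (265 + 983) mod 1009 = 239

Answer: 239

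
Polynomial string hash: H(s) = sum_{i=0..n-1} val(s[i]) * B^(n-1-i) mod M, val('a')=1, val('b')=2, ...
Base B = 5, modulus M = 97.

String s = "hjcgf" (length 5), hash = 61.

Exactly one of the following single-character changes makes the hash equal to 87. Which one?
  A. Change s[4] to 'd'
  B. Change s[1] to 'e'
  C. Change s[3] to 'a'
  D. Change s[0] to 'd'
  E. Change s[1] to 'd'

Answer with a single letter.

Option A: s[4]='f'->'d', delta=(4-6)*5^0 mod 97 = 95, hash=61+95 mod 97 = 59
Option B: s[1]='j'->'e', delta=(5-10)*5^3 mod 97 = 54, hash=61+54 mod 97 = 18
Option C: s[3]='g'->'a', delta=(1-7)*5^1 mod 97 = 67, hash=61+67 mod 97 = 31
Option D: s[0]='h'->'d', delta=(4-8)*5^4 mod 97 = 22, hash=61+22 mod 97 = 83
Option E: s[1]='j'->'d', delta=(4-10)*5^3 mod 97 = 26, hash=61+26 mod 97 = 87 <-- target

Answer: E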